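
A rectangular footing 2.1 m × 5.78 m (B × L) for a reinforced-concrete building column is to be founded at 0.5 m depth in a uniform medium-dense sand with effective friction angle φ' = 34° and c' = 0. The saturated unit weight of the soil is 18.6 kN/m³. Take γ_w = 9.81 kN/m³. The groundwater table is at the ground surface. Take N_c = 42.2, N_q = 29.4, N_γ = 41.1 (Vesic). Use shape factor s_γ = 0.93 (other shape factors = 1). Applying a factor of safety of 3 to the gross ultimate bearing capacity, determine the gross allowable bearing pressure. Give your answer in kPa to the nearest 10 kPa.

q_all ≈ 160 kPa

Water table at ground surface, so effective unit weight γ' = 18.6 − 9.81 = 8.79 kN/m³ is used throughout; overburden q = 8.79 × 0.5 = 4.395 kPa; the same γ' applies in the ½γBN_γ term.
Surcharge term q·N_q = 4.395 × 29.4 = 129.21 kPa; self-weight term 0.5·γ·B·N_γ·s_γ = 0.5 × 8.79 × 2.1 × 41.1 × 0.93 = 352.78 kPa.
q_ult = 129.21 + 352.78 = 481.99 kPa.
q_all = q_ult / FS = 481.99 / 3 = 160.66 kPa.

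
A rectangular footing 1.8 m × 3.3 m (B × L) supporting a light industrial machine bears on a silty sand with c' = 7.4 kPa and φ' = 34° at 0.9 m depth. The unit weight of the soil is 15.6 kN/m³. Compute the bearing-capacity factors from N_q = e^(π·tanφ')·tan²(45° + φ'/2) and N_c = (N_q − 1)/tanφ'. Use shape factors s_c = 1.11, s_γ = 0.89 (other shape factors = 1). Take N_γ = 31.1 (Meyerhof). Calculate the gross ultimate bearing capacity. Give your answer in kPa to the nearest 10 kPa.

tan34° = 0.6745, so N_q = e^(π×0.6745)·tan²(62°) = 8.323 × 3.537 = 29.44.
N_c = (29.44 − 1)/tan34° = 42.16.
q = γ·D_f = 15.6 × 0.9 = 14.04 kPa.
c·N_c·s_c = 7.4 × 42.164 × 1.11 = 346.33 kPa
q·N_q = 14.04 × 29.44 = 413.33 kPa
0.5·γ·B·N_γ·s_γ = 0.5 × 15.6 × 1.8 × 31.1 × 0.89 = 388.61 kPa
q_ult = 346.33 + 413.33 + 388.61 = 1148.3 kPa.

q_ult ≈ 1150 kPa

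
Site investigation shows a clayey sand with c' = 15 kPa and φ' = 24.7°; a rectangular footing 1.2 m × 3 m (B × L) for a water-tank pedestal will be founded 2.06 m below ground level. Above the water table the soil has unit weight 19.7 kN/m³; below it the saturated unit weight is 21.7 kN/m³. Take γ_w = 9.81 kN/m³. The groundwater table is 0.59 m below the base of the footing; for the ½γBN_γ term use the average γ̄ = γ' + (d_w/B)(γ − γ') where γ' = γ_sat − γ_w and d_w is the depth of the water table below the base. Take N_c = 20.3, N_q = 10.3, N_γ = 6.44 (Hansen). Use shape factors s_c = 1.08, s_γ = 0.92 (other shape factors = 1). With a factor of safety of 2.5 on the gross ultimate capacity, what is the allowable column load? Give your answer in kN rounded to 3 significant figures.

P_all ≈ 1160 kN

Overburden at base level: q = 19.7 × 2.06 = 40.582 kPa.
The water table is 0.59 m below the base (< B = 1.2 m), so the ½γBN_γ term uses γ̄ = γ' + (d_w/B)(γ − γ') = 11.89 + (0.59/1.2)(19.7 − 11.89) = 15.73 kN/m³.
Cohesion term c·N_c·s_c = 15 × 20.3 × 1.08 = 328.86 kPa; surcharge term q·N_q = 40.582 × 10.3 = 417.99 kPa; self-weight term 0.5·γ·B·N_γ·s_γ = 0.5 × 15.73 × 1.2 × 6.44 × 0.92 = 55.918 kPa.
q_ult = 328.86 + 417.99 + 55.918 = 802.77 kPa.
Gross allowable pressure q_all = 802.77 / 2.5 = 321.11 kPa.
Footing area = 3.6 m², so allowable column load = 321.11 × 3.6 = 1156 kN.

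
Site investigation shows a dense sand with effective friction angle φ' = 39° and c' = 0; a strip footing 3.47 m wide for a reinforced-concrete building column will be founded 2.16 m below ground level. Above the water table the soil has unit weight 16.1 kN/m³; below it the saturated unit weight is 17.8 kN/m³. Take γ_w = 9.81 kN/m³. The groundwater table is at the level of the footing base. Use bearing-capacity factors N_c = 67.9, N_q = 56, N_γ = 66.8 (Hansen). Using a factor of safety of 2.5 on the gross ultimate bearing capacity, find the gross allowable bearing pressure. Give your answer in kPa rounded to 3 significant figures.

q_all ≈ 1150 kPa

Overburden at base level: q = 16.1 × 2.16 = 34.776 kPa.
Below the base the soil is submerged, so the ½γBN_γ term uses γ' = 17.8 − 9.81 = 7.99 kN/m³.
Surcharge term q·N_q = 34.776 × 56 = 1947.5 kPa; self-weight term 0.5·γ·B·N_γ = 0.5 × 7.99 × 3.47 × 66.8 = 926.03 kPa.
q_ult = 1947.5 + 926.03 = 2873.5 kPa.
q_all = 2873.5 / 2.5 = 1149.4 kPa.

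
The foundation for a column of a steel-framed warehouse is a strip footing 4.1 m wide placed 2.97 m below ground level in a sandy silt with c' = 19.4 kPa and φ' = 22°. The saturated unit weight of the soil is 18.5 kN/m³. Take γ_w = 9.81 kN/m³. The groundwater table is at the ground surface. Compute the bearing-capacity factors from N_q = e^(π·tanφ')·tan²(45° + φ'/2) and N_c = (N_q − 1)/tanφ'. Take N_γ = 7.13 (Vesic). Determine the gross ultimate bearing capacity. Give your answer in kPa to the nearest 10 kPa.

tan22° = 0.404, so N_q = e^(π×0.404)·tan²(56°) = 3.558 × 2.198 = 7.82.
N_c = (7.82 − 1)/tan22° = 16.88.
Water table at ground surface, so effective unit weight γ' = 18.5 − 9.81 = 8.69 kN/m³ is used throughout; overburden q = 8.69 × 2.97 = 25.809 kPa; the same γ' applies in the ½γBN_γ term.
Cohesion term c·N_c = 19.4 × 16.883 = 327.53 kPa; surcharge term q·N_q = 25.809 × 7.8211 = 201.86 kPa; self-weight term 0.5·γ·B·N_γ = 0.5 × 8.69 × 4.1 × 7.13 = 127.02 kPa.
q_ult = 327.53 + 201.86 + 127.02 = 656.4 kPa.

q_ult ≈ 660 kPa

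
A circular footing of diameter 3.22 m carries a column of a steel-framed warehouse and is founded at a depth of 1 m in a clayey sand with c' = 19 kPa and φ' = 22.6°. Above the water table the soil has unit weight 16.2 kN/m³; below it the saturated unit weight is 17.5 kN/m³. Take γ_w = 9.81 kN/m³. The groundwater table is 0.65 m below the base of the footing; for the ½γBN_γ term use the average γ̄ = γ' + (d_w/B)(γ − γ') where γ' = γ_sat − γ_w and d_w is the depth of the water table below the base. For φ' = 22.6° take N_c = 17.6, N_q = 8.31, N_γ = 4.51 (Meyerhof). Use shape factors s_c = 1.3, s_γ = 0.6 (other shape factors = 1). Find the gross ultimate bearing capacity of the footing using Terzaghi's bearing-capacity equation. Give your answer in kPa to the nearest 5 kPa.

Overburden at base level: q = 16.2 × 1 = 16.2 kPa.
The water table is 0.65 m below the base (< B = 3.22 m), so the ½γBN_γ term uses γ̄ = γ' + (d_w/B)(γ − γ') = 7.69 + (0.65/3.22)(16.2 − 7.69) = 9.4079 kN/m³.
Cohesion term c·N_c·s_c = 19 × 17.6 × 1.3 = 434.72 kPa; surcharge term q·N_q = 16.2 × 8.31 = 134.62 kPa; self-weight term 0.5·γ·B·N_γ·s_γ = 0.5 × 9.4079 × 3.22 × 4.51 × 0.6 = 40.987 kPa.
q_ult = 434.72 + 134.62 + 40.987 = 610.33 kPa.

q_ult ≈ 610 kPa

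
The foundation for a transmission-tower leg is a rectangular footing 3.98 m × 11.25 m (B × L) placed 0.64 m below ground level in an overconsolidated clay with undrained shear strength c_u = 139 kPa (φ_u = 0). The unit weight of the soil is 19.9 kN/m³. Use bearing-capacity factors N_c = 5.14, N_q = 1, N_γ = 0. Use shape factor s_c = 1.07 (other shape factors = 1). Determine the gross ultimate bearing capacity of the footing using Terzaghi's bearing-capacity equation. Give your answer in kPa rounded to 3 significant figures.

q = γ·D_f = 19.9 × 0.64 = 12.736 kPa.
c·N_c·s_c = 139 × 5.14 × 1.07 = 764.47 kPa
q·N_q = 12.736 × 1 = 12.736 kPa
q_ult = 764.47 + 12.736 = 777.21 kPa.

q_ult ≈ 777 kPa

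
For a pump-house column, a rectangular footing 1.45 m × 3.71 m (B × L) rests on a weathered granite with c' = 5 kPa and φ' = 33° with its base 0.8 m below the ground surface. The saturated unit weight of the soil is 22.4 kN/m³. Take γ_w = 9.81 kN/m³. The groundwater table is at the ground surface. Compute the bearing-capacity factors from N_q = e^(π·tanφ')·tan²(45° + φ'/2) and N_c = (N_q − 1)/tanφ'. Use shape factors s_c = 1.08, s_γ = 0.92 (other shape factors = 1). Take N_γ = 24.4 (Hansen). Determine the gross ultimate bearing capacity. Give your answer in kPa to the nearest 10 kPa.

tan33° = 0.6494, so N_q = e^(π×0.6494)·tan²(61.5°) = 7.692 × 3.392 = 26.09.
N_c = (26.09 − 1)/tan33° = 38.64.
Water table at ground surface, so effective unit weight γ' = 22.4 − 9.81 = 12.59 kN/m³ is used throughout; overburden q = 12.59 × 0.8 = 10.072 kPa; the same γ' applies in the ½γBN_γ term.
Cohesion term c·N_c·s_c = 5 × 38.638 × 1.08 = 208.65 kPa; surcharge term q·N_q = 10.072 × 26.092 = 262.8 kPa; self-weight term 0.5·γ·B·N_γ·s_γ = 0.5 × 12.59 × 1.45 × 24.4 × 0.92 = 204.9 kPa.
q_ult = 208.65 + 262.8 + 204.9 = 676.35 kPa.

q_ult ≈ 680 kPa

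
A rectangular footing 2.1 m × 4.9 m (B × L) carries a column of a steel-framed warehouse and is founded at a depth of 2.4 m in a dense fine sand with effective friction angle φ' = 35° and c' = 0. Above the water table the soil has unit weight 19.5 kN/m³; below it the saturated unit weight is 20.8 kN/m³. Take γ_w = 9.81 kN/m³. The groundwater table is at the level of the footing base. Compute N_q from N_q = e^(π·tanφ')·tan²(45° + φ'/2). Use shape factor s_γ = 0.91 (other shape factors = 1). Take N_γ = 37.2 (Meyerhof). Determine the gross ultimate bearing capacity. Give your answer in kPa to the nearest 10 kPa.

tan35° = 0.7002, so N_q = e^(π×0.7002)·tan²(62.5°) = 9.023 × 3.69 = 33.3.
Overburden at base level: q = 19.5 × 2.4 = 46.8 kPa.
Below the base the soil is submerged, so the ½γBN_γ term uses γ' = 20.8 − 9.81 = 10.99 kN/m³.
Surcharge term q·N_q = 46.8 × 33.296 = 1558.3 kPa; self-weight term 0.5·γ·B·N_γ·s_γ = 0.5 × 10.99 × 2.1 × 37.2 × 0.91 = 390.64 kPa.
q_ult = 1558.3 + 390.64 = 1948.9 kPa.

q_ult ≈ 1950 kPa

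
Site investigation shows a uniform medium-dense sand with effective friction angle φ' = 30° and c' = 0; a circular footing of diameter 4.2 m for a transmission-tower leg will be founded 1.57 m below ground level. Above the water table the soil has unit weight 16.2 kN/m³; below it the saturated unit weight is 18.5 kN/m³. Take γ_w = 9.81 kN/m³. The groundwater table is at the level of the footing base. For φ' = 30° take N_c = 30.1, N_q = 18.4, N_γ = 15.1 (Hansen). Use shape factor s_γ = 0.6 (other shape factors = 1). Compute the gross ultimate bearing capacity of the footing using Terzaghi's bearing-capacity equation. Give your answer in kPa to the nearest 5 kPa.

Overburden at base level: q = 16.2 × 1.57 = 25.434 kPa.
Below the base the soil is submerged, so the ½γBN_γ term uses γ' = 18.5 − 9.81 = 8.69 kN/m³.
Surcharge term q·N_q = 25.434 × 18.4 = 467.99 kPa; self-weight term 0.5·γ·B·N_γ·s_γ = 0.5 × 8.69 × 4.2 × 15.1 × 0.6 = 165.34 kPa.
q_ult = 467.99 + 165.34 = 633.32 kPa.

q_ult ≈ 635 kPa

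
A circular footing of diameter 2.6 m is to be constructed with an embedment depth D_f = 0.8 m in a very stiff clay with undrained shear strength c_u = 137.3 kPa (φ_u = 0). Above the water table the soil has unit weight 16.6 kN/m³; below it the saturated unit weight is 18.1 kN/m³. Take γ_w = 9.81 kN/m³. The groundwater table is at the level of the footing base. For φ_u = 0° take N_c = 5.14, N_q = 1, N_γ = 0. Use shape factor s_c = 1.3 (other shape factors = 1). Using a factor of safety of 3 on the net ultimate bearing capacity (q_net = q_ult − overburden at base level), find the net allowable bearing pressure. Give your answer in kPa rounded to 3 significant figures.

q = γ·D_f = 16.6 × 0.8 = 13.28 kPa.
c·N_c·s_c = 137.3 × 5.14 × 1.3 = 917.44 kPa
q·N_q = 13.28 × 1 = 13.28 kPa
q_ult = 917.44 + 13.28 = 930.72 kPa.
q_net = 930.72 − 13.28 = 917.44 kPa.
q_all(net) = 917.44 / 3 = 305.81 kPa.

q_all(net) ≈ 306 kPa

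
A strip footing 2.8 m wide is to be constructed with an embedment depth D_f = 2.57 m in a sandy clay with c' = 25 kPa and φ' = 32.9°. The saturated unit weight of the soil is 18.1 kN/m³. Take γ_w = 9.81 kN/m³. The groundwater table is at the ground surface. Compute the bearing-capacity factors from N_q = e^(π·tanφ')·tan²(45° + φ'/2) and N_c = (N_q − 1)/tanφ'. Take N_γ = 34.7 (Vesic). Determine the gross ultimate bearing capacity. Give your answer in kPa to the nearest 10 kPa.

tan32.9° = 0.6469, so N_q = e^(π×0.6469)·tan²(61.45°) = 7.632 × 3.378 = 25.78.
N_c = (25.78 − 1)/tan32.9° = 38.31.
Water table at ground surface, so effective unit weight γ' = 18.1 − 9.81 = 8.29 kN/m³ is used throughout; overburden q = 8.29 × 2.57 = 21.305 kPa; the same γ' applies in the ½γBN_γ term.
Cohesion term c·N_c = 25 × 38.307 = 957.68 kPa; surcharge term q·N_q = 21.305 × 25.782 = 549.3 kPa; self-weight term 0.5·γ·B·N_γ = 0.5 × 8.29 × 2.8 × 34.7 = 402.73 kPa.
q_ult = 957.68 + 549.3 + 402.73 = 1909.7 kPa.

q_ult ≈ 1910 kPa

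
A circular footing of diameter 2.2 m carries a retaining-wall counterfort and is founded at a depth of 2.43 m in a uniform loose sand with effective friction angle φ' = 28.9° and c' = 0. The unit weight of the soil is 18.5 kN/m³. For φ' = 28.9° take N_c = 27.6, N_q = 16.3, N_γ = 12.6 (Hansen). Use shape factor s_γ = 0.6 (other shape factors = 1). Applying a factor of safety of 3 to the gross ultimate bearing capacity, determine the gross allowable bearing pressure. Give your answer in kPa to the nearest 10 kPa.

q = γ·D_f = 18.5 × 2.43 = 44.955 kPa.
q·N_q = 44.955 × 16.3 = 732.77 kPa
0.5·γ·B·N_γ·s_γ = 0.5 × 18.5 × 2.2 × 12.6 × 0.6 = 153.85 kPa
q_ult = 732.77 + 153.85 = 886.61 kPa.
q_all = q_ult / FS = 886.61 / 3 = 295.54 kPa.

q_all ≈ 300 kPa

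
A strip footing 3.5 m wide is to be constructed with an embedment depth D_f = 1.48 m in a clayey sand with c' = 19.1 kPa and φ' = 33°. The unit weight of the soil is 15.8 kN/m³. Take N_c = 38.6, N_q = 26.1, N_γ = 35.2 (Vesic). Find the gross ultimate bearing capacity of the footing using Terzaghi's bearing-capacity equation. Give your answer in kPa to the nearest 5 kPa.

q_ult ≈ 2320 kPa

Overburden at base level: q = 15.8 × 1.48 = 23.384 kPa.
Cohesion term c·N_c = 19.1 × 38.6 = 737.26 kPa; surcharge term q·N_q = 23.384 × 26.1 = 610.32 kPa; self-weight term 0.5·γ·B·N_γ = 0.5 × 15.8 × 3.5 × 35.2 = 973.28 kPa.
q_ult = 737.26 + 610.32 + 973.28 = 2320.9 kPa.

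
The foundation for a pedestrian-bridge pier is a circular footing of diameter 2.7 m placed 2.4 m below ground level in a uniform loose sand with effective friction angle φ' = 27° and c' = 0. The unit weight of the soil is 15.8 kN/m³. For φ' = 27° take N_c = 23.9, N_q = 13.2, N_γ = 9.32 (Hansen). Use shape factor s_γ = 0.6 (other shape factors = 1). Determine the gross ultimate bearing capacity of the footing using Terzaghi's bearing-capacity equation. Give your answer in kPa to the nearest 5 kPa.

Effective surcharge at the founding depth q = γ·D_f = 15.8 × 2.4 = 37.92 kPa.
q_ult = q·N_q + 0.5·γ·B·N_γ·s_γ
     = 37.92 × 13.2 + 0.5 × 15.8 × 2.7 × 9.32 × 0.6
     = 500.54 + 119.28 = 619.82 kPa.

q_ult ≈ 620 kPa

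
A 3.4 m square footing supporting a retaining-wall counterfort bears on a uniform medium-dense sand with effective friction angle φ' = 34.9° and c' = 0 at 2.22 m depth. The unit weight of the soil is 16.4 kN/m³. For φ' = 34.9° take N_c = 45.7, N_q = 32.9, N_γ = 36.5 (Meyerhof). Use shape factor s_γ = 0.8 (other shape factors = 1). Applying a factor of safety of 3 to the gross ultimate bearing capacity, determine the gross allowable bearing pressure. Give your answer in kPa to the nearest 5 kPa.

q = γ·D_f = 16.4 × 2.22 = 36.408 kPa.
q·N_q = 36.408 × 32.9 = 1197.8 kPa
0.5·γ·B·N_γ·s_γ = 0.5 × 16.4 × 3.4 × 36.5 × 0.8 = 814.1 kPa
q_ult = 1197.8 + 814.1 = 2011.9 kPa.
q_all = q_ult / FS = 2011.9 / 3 = 670.64 kPa.

q_all ≈ 670 kPa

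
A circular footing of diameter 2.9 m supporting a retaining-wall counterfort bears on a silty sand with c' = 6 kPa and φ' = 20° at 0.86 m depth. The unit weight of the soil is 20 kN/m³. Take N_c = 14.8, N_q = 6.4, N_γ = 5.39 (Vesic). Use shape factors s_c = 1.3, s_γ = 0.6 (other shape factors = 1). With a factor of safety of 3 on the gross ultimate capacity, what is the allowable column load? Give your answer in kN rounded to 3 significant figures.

Overburden at base level: q = 20 × 0.86 = 17.2 kPa.
Cohesion term c·N_c·s_c = 6 × 14.8 × 1.3 = 115.44 kPa; surcharge term q·N_q = 17.2 × 6.4 = 110.08 kPa; self-weight term 0.5·γ·B·N_γ·s_γ = 0.5 × 20 × 2.9 × 5.39 × 0.6 = 93.786 kPa.
q_ult = 115.44 + 110.08 + 93.786 = 319.31 kPa.
Gross allowable pressure q_all = 319.31 / 3 = 106.44 kPa.
Footing area = 6.6052 m², so allowable column load = 106.44 × 6.6052 = 703.03 kN.

P_all ≈ 703 kN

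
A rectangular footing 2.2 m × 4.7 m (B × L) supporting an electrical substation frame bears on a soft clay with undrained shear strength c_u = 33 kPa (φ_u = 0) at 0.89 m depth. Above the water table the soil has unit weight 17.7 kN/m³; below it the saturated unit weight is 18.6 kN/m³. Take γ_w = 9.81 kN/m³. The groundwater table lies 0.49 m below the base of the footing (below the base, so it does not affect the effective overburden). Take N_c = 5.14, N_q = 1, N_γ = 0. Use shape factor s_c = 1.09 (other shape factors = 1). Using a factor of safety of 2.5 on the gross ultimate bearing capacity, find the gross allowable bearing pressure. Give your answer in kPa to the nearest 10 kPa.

q_all ≈ 80 kPa

q = γ·D_f = 17.7 × 0.89 = 15.753 kPa.
c·N_c·s_c = 33 × 5.14 × 1.09 = 184.89 kPa
q·N_q = 15.753 × 1 = 15.753 kPa
q_ult = 184.89 + 15.753 = 200.64 kPa.
q_all = 200.64 / 2.5 = 80.256 kPa.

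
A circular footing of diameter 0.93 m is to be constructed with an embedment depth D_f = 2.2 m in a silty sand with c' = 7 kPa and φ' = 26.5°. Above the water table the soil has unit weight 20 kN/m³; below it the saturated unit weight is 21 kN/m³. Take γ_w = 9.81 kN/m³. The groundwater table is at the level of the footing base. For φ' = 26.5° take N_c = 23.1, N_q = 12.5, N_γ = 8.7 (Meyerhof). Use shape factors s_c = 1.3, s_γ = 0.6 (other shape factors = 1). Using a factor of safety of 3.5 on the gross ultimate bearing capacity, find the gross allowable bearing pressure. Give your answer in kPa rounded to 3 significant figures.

q_all ≈ 225 kPa

Overburden at base level: q = 20 × 2.2 = 44 kPa.
Below the base the soil is submerged, so the ½γBN_γ term uses γ' = 21 − 9.81 = 11.19 kN/m³.
Cohesion term c·N_c·s_c = 7 × 23.1 × 1.3 = 210.21 kPa; surcharge term q·N_q = 44 × 12.5 = 550 kPa; self-weight term 0.5·γ·B·N_γ·s_γ = 0.5 × 11.19 × 0.93 × 8.7 × 0.6 = 27.161 kPa.
q_ult = 210.21 + 550 + 27.161 = 787.37 kPa.
q_all = 787.37 / 3.5 = 224.96 kPa.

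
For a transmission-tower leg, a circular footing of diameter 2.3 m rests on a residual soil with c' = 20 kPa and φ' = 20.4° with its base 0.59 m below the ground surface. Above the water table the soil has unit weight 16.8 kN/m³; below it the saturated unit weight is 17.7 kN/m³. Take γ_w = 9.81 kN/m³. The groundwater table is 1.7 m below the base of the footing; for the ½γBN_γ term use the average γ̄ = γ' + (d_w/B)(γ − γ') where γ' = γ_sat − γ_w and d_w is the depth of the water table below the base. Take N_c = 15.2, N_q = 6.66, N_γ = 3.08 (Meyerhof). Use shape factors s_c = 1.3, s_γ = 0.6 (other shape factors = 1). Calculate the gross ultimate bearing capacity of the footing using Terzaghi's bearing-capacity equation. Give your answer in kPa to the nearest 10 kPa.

q_ult ≈ 490 kPa

q = γ·D_f = 16.8 × 0.59 = 9.912 kPa.
γ' = 7.89 kN/m³; averaging over the depth B below the base, γ̄ = γ' + (d_w/B)(γ − γ') = 14.476 kN/m³.
c·N_c·s_c = 20 × 15.2 × 1.3 = 395.2 kPa
q·N_q = 9.912 × 6.66 = 66.014 kPa
0.5·γ·B·N_γ·s_γ = 0.5 × 14.476 × 2.3 × 3.08 × 0.6 = 30.764 kPa
q_ult = 395.2 + 66.014 + 30.764 = 491.98 kPa.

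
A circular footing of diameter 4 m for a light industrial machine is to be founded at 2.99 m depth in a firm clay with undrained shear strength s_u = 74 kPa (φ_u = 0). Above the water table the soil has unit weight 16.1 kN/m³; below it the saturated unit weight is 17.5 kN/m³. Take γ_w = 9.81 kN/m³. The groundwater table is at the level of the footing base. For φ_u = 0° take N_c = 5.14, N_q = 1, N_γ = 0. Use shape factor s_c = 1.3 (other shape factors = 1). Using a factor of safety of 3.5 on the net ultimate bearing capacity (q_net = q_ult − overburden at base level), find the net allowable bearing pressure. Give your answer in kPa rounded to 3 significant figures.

q_all(net) ≈ 141 kPa

Overburden at base level: q = 16.1 × 2.99 = 48.139 kPa.
Cohesion term c·N_c·s_c = 74 × 5.14 × 1.3 = 494.47 kPa; surcharge term q·N_q = 48.139 × 1 = 48.139 kPa.
q_ult = 494.47 + 48.139 = 542.61 kPa.
q_net = 542.61 − 48.139 = 494.47 kPa.
q_all(net) = 494.47 / 3.5 = 141.28 kPa.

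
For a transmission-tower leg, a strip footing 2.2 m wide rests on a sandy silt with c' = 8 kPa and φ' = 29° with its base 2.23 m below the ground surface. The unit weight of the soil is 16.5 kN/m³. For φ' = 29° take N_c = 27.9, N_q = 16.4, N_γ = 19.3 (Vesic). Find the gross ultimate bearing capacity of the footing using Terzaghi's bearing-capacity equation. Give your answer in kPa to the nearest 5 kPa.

q_ult ≈ 1175 kPa

Effective surcharge at the founding depth q = γ·D_f = 16.5 × 2.23 = 36.795 kPa.
q_ult = c·N_c + q·N_q + 0.5·γ·B·N_γ
     = 8 × 27.9 + 36.795 × 16.4 + 0.5 × 16.5 × 2.2 × 19.3
     = 223.2 + 603.44 + 350.3 = 1176.9 kPa.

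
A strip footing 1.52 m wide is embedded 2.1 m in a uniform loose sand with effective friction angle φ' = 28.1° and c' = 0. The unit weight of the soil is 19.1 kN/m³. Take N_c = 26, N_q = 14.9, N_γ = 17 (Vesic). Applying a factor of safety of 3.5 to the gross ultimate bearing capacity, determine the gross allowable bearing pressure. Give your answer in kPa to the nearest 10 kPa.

q_all ≈ 240 kPa

q = γ·D_f = 19.1 × 2.1 = 40.11 kPa.
q·N_q = 40.11 × 14.9 = 597.64 kPa
0.5·γ·B·N_γ = 0.5 × 19.1 × 1.52 × 17 = 246.77 kPa
q_ult = 597.64 + 246.77 = 844.41 kPa.
q_all = q_ult / FS = 844.41 / 3.5 = 241.26 kPa.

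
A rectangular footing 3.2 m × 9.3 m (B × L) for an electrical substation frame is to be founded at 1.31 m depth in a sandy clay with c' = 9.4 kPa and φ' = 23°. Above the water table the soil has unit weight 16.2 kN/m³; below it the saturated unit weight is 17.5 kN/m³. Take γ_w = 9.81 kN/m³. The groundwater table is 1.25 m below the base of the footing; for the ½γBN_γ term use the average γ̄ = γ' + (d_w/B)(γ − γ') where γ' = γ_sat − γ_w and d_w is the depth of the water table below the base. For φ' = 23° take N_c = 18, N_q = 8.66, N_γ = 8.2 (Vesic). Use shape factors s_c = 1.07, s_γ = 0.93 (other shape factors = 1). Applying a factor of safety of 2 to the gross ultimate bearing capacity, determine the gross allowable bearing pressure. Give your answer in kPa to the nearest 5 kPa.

Effective surcharge at the founding depth q = γ·D_f = 16.2 × 1.31 = 21.222 kPa.
With d_w = 1.25 m < B, γ̄ = 7.69 + (1.25/3.2) × (16.2 − 7.69) = 11.014 kN/m³.
q_ult = c·N_c·s_c + q·N_q + 0.5·γ·B·N_γ·s_γ
     = 9.4 × 18 × 1.07 + 21.222 × 8.66 + 0.5 × 11.014 × 3.2 × 8.2 × 0.93
     = 181.04 + 183.78 + 134.39 = 499.22 kPa.
q_all = q_ult / FS = 499.22 / 2 = 249.61 kPa.

q_all ≈ 250 kPa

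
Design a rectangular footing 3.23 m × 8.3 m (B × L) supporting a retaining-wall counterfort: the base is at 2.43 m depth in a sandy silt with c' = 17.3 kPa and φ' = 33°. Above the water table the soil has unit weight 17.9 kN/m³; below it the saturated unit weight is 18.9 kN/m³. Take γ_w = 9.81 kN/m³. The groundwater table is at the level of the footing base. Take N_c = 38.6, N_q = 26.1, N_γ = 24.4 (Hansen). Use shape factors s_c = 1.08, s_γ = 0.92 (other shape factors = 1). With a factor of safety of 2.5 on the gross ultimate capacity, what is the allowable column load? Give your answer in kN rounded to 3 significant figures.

Effective surcharge at the founding depth q = γ·D_f = 17.9 × 2.43 = 43.497 kPa.
The water table coincides with the base, so in the self-weight term γ → γ' = 9.09 kN/m³.
q_ult = c·N_c·s_c + q·N_q + 0.5·γ·B·N_γ·s_γ
     = 17.3 × 38.6 × 1.08 + 43.497 × 26.1 + 0.5 × 9.09 × 3.23 × 24.4 × 0.92
     = 721.2 + 1135.3 + 329.54 = 2186 kPa.
Gross allowable pressure q_all = 2186 / 2.5 = 874.41 kPa.
Footing area = 26.809 m², so allowable column load = 874.41 × 26.809 = 23442 kN.

P_all ≈ 23400 kN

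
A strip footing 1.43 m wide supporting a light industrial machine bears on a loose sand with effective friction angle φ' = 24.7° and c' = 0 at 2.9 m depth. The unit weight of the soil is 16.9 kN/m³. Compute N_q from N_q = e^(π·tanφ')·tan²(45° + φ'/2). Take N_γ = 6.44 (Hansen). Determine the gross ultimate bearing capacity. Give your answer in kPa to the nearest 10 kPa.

q_ult ≈ 580 kPa

tan24.7° = 0.4599, so N_q = e^(π×0.4599)·tan²(57.35°) = 4.242 × 2.436 = 10.33.
q = γ·D_f = 16.9 × 2.9 = 49.01 kPa.
q·N_q = 49.01 × 10.331 = 506.34 kPa
0.5·γ·B·N_γ = 0.5 × 16.9 × 1.43 × 6.44 = 77.818 kPa
q_ult = 506.34 + 77.818 = 584.16 kPa.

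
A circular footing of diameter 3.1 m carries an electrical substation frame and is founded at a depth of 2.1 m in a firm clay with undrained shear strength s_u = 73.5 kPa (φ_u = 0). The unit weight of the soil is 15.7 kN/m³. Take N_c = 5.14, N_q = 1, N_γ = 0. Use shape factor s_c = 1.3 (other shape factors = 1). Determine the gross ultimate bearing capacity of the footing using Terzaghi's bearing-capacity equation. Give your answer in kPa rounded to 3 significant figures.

q_ult ≈ 524 kPa

q = γ·D_f = 15.7 × 2.1 = 32.97 kPa.
c·N_c·s_c = 73.5 × 5.14 × 1.3 = 491.13 kPa
q·N_q = 32.97 × 1 = 32.97 kPa
q_ult = 491.13 + 32.97 = 524.1 kPa.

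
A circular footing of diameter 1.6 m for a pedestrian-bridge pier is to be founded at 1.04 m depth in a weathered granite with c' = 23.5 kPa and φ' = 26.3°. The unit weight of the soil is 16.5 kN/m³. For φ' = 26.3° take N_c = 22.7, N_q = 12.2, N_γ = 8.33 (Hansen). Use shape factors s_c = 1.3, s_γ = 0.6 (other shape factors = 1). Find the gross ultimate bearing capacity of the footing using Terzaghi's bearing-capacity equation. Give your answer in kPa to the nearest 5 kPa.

q_ult ≈ 970 kPa

Effective surcharge at the founding depth q = γ·D_f = 16.5 × 1.04 = 17.16 kPa.
q_ult = c·N_c·s_c + q·N_q + 0.5·γ·B·N_γ·s_γ
     = 23.5 × 22.7 × 1.3 + 17.16 × 12.2 + 0.5 × 16.5 × 1.6 × 8.33 × 0.6
     = 693.48 + 209.35 + 65.974 = 968.81 kPa.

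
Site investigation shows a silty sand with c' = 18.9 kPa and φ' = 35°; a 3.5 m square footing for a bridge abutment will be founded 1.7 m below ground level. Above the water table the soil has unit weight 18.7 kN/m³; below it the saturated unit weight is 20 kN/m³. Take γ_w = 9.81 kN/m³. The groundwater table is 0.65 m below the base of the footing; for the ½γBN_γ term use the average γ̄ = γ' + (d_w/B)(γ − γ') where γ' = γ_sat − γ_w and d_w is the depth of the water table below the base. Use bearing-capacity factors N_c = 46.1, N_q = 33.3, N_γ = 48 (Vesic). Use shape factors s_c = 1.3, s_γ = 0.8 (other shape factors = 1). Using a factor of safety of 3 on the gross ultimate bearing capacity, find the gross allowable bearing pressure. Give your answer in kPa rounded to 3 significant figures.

q = γ·D_f = 18.7 × 1.7 = 31.79 kPa.
γ' = 10.19 kN/m³; averaging over the depth B below the base, γ̄ = γ' + (d_w/B)(γ − γ') = 11.77 kN/m³.
c·N_c·s_c = 18.9 × 46.1 × 1.3 = 1132.7 kPa
q·N_q = 31.79 × 33.3 = 1058.6 kPa
0.5·γ·B·N_γ·s_γ = 0.5 × 11.77 × 3.5 × 48 × 0.8 = 790.97 kPa
q_ult = 1132.7 + 1058.6 + 790.97 = 2982.3 kPa.
q_all = 2982.3 / 3 = 994.09 kPa.

q_all ≈ 994 kPa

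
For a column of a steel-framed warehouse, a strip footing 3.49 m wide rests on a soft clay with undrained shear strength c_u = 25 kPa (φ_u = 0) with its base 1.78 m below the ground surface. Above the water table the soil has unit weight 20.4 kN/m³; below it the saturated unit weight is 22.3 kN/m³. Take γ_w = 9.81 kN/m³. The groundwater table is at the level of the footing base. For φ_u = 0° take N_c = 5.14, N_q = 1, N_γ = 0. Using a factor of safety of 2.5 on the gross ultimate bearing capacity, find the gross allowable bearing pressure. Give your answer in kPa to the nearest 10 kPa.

q_all ≈ 70 kPa

Effective surcharge at the founding depth q = γ·D_f = 20.4 × 1.78 = 36.312 kPa.
q_ult = c·N_c + q·N_q
     = 25 × 5.14 + 36.312 × 1
     = 128.5 + 36.312 = 164.81 kPa.
q_all = 164.81 / 2.5 = 65.925 kPa.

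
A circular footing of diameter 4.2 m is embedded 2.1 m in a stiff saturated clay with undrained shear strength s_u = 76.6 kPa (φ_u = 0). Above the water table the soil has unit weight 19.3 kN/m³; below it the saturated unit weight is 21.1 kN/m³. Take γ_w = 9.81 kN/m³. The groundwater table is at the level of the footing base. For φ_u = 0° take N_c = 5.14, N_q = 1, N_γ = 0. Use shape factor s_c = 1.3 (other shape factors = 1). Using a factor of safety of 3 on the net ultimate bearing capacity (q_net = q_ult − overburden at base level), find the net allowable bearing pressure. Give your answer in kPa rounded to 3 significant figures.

Overburden at base level: q = 19.3 × 2.1 = 40.53 kPa.
Cohesion term c·N_c·s_c = 76.6 × 5.14 × 1.3 = 511.84 kPa; surcharge term q·N_q = 40.53 × 1 = 40.53 kPa.
q_ult = 511.84 + 40.53 = 552.37 kPa.
q_net = 552.37 − 40.53 = 511.84 kPa.
q_all(net) = 511.84 / 3 = 170.61 kPa.

q_all(net) ≈ 171 kPa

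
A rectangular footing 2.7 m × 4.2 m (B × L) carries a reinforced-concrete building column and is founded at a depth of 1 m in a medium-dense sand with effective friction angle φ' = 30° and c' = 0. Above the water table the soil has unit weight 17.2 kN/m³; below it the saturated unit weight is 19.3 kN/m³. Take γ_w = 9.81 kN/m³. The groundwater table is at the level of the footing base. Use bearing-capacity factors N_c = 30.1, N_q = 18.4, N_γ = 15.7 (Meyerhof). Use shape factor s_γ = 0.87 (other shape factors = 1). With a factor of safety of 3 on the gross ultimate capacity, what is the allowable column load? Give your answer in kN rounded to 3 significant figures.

Effective surcharge at the founding depth q = γ·D_f = 17.2 × 1 = 17.2 kPa.
The water table coincides with the base, so in the self-weight term γ → γ' = 9.49 kN/m³.
q_ult = q·N_q + 0.5·γ·B·N_γ·s_γ
     = 17.2 × 18.4 + 0.5 × 9.49 × 2.7 × 15.7 × 0.87
     = 316.48 + 174.99 = 491.47 kPa.
Gross allowable pressure q_all = 491.47 / 3 = 163.82 kPa.
Footing area = 11.34 m², so allowable column load = 163.82 × 11.34 = 1857.8 kN.

P_all ≈ 1860 kN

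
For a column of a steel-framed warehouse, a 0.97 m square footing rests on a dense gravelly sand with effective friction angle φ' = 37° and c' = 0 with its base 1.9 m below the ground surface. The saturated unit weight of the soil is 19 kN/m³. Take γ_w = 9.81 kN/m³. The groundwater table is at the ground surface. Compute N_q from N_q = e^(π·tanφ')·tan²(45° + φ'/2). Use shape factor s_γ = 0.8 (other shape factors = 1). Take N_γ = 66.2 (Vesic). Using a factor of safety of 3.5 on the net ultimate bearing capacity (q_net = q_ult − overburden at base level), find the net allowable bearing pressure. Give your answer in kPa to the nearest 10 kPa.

q_all(net) ≈ 280 kPa

N_q = e^(π·tan37°)·tan²(63.5°) = 42.92.
γ' = 19 − 9.81 = 9.19 kN/m³ (submerged throughout). q = 9.19 × 1.9 = 17.461 kPa; the same γ' applies in the ½γBN_γ term.
q·N_q = 17.461 × 42.92 = 749.42 kPa
0.5·γ·B·N_γ·s_γ = 0.5 × 9.19 × 0.97 × 66.2 × 0.8 = 236.05 kPa
q_ult = 749.42 + 236.05 = 985.48 kPa.
q_net = 985.48 − 17.461 = 968.01 kPa.
q_all(net) = 968.01 / 3.5 = 276.58 kPa.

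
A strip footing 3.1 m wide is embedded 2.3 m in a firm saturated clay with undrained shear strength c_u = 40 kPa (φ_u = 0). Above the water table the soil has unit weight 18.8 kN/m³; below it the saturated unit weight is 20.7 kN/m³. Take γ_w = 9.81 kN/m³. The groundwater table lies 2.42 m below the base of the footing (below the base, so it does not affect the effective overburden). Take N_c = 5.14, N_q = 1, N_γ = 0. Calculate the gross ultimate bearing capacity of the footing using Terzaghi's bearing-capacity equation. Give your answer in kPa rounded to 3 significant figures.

q_ult ≈ 249 kPa

q = γ·D_f = 18.8 × 2.3 = 43.24 kPa.
c·N_c = 40 × 5.14 = 205.6 kPa
q·N_q = 43.24 × 1 = 43.24 kPa
q_ult = 205.6 + 43.24 = 248.84 kPa.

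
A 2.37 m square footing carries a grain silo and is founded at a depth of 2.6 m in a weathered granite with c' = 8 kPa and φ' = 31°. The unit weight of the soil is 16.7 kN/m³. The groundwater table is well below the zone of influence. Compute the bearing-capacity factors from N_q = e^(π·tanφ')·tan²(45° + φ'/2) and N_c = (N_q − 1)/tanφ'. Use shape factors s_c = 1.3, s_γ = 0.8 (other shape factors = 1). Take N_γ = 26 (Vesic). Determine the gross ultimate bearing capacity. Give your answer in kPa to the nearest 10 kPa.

tan31° = 0.6009, so N_q = e^(π×0.6009)·tan²(60.5°) = 6.604 × 3.124 = 20.63.
N_c = (20.63 − 1)/tan31° = 32.67.
q = γ·D_f = 16.7 × 2.6 = 43.42 kPa.
c·N_c·s_c = 8 × 32.671 × 1.3 = 339.78 kPa
q·N_q = 43.42 × 20.631 = 895.79 kPa
0.5·γ·B·N_γ·s_γ = 0.5 × 16.7 × 2.37 × 26 × 0.8 = 411.62 kPa
q_ult = 339.78 + 895.79 + 411.62 = 1647.2 kPa.

q_ult ≈ 1650 kPa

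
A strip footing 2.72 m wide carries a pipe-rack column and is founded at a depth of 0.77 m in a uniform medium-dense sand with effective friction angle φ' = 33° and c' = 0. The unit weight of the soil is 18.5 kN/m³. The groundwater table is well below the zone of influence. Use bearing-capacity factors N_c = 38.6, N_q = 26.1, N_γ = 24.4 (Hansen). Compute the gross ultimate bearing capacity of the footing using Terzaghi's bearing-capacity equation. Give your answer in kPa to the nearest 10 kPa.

q_ult ≈ 990 kPa

Effective surcharge at the founding depth q = γ·D_f = 18.5 × 0.77 = 14.245 kPa.
q_ult = q·N_q + 0.5·γ·B·N_γ
     = 14.245 × 26.1 + 0.5 × 18.5 × 2.72 × 24.4
     = 371.79 + 613.9 = 985.7 kPa.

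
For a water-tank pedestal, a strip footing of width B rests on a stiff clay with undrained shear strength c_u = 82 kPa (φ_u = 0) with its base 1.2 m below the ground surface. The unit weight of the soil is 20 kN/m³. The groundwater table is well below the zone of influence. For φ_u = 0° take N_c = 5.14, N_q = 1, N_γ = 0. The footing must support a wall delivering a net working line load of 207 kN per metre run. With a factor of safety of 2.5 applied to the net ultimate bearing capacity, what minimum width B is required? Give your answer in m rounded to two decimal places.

Overburden at base level: q = 20 × 1.2 = 24 kPa.
Cohesion term c·N_c = 82 × 5.14 = 421.48 kPa; surcharge term q·N_q = 24 × 1 = 24 kPa.
q_ult = 421.48 + 24 = 445.48 kPa.
For φ = 0 the ½γBN_γ term vanishes, so q_ult is independent of B. q_net = 445.48 − 24 = 421.48 kPa; q_all(net) = 421.48/2.5 = 168.59 kPa.
Required width B = w / q_all(net) = 207 / 168.59 = 1.228 m.

B = 1.23 m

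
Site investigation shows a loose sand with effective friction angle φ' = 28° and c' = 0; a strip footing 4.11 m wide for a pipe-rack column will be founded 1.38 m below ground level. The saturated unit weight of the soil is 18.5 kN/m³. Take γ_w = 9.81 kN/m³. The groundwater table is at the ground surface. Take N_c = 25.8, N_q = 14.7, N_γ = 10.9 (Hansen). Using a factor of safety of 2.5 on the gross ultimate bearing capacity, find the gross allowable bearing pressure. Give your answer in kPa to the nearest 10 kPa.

With the water table at the surface the whole profile is submerged: γ' = 18.5 − 9.81 = 8.69 kN/m³, so q = γ'·D_f = 11.992 kPa; the same γ' applies in the ½γBN_γ term.
q_ult = q·N_q + 0.5·γ·B·N_γ
     = 11.992 × 14.7 + 0.5 × 8.69 × 4.11 × 10.9
     = 176.29 + 194.65 = 370.94 kPa.
q_all = 370.94 / 2.5 = 148.37 kPa.

q_all ≈ 150 kPa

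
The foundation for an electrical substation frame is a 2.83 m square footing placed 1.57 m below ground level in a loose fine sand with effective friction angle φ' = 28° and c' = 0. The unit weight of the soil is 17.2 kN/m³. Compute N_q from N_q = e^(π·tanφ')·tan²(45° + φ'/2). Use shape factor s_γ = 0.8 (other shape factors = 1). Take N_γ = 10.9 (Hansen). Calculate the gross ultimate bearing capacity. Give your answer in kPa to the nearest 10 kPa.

tan28° = 0.5317, so N_q = e^(π×0.5317)·tan²(59°) = 5.314 × 2.77 = 14.72.
q = γ·D_f = 17.2 × 1.57 = 27.004 kPa.
q·N_q = 27.004 × 14.72 = 397.5 kPa
0.5·γ·B·N_γ·s_γ = 0.5 × 17.2 × 2.83 × 10.9 × 0.8 = 212.23 kPa
q_ult = 397.5 + 212.23 = 609.72 kPa.

q_ult ≈ 610 kPa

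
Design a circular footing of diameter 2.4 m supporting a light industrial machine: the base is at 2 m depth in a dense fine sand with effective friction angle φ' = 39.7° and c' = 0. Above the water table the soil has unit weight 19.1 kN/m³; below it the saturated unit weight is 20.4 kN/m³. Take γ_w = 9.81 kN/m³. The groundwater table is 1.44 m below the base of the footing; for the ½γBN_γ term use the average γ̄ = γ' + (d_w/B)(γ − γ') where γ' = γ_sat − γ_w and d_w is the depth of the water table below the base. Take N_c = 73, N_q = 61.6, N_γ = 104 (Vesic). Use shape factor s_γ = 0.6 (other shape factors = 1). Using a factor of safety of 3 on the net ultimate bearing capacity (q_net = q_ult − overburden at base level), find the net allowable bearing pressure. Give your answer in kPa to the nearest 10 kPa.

Overburden at base level: q = 19.1 × 2 = 38.2 kPa.
The water table is 1.44 m below the base (< B = 2.4 m), so the ½γBN_γ term uses γ̄ = γ' + (d_w/B)(γ − γ') = 10.59 + (1.44/2.4)(19.1 − 10.59) = 15.696 kN/m³.
Surcharge term q·N_q = 38.2 × 61.6 = 2353.1 kPa; self-weight term 0.5·γ·B·N_γ·s_γ = 0.5 × 15.696 × 2.4 × 104 × 0.6 = 1175.3 kPa.
q_ult = 2353.1 + 1175.3 = 3528.4 kPa.
q_net = 3528.4 − 38.2 = 3490.2 kPa.
q_all(net) = 3490.2 / 3 = 1163.4 kPa.

q_all(net) ≈ 1160 kPa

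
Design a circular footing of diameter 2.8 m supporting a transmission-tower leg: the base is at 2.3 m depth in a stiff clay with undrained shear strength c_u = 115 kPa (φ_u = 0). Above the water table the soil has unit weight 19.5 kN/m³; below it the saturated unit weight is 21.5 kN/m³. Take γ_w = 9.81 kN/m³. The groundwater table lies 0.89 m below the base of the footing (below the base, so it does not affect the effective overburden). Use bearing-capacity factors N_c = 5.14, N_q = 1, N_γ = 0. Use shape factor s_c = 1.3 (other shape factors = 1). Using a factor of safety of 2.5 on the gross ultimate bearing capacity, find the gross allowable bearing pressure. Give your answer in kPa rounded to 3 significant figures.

Overburden at base level: q = 19.5 × 2.3 = 44.85 kPa.
Cohesion term c·N_c·s_c = 115 × 5.14 × 1.3 = 768.43 kPa; surcharge term q·N_q = 44.85 × 1 = 44.85 kPa.
q_ult = 768.43 + 44.85 = 813.28 kPa.
q_all = 813.28 / 2.5 = 325.31 kPa.

q_all ≈ 325 kPa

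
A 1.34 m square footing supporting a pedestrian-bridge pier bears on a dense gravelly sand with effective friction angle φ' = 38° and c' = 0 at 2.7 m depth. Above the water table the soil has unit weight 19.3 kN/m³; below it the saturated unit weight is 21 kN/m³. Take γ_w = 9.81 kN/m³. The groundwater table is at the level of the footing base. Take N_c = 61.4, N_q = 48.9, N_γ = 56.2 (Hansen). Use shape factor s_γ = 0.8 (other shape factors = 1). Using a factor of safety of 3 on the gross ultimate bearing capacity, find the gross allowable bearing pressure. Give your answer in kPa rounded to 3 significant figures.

q_all ≈ 962 kPa

q = γ·D_f = 19.3 × 2.7 = 52.11 kPa.
For the ½γBN_γ term take γ' = 21 − 9.81 = 11.19 kN/m³ (soil below base is submerged).
q·N_q = 52.11 × 48.9 = 2548.2 kPa
0.5·γ·B·N_γ·s_γ = 0.5 × 11.19 × 1.34 × 56.2 × 0.8 = 337.08 kPa
q_ult = 2548.2 + 337.08 = 2885.3 kPa.
q_all = 2885.3 / 3 = 961.75 kPa.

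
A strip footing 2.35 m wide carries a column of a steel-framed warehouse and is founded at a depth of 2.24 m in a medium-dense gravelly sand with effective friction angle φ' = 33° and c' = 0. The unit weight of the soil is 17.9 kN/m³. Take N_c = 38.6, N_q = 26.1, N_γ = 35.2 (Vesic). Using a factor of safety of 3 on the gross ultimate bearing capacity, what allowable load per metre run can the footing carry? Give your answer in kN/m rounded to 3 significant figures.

≈ 1400 kN/m

Overburden at base level: q = 17.9 × 2.24 = 40.096 kPa.
Surcharge term q·N_q = 40.096 × 26.1 = 1046.5 kPa; self-weight term 0.5·γ·B·N_γ = 0.5 × 17.9 × 2.35 × 35.2 = 740.34 kPa.
q_ult = 1046.5 + 740.34 = 1786.8 kPa.
Gross allowable pressure q_all = 1786.8 / 3 = 595.62 kPa.
Allowable wall load = q_all × B = 595.62 × 2.35 = 1399.7 kN per metre run.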